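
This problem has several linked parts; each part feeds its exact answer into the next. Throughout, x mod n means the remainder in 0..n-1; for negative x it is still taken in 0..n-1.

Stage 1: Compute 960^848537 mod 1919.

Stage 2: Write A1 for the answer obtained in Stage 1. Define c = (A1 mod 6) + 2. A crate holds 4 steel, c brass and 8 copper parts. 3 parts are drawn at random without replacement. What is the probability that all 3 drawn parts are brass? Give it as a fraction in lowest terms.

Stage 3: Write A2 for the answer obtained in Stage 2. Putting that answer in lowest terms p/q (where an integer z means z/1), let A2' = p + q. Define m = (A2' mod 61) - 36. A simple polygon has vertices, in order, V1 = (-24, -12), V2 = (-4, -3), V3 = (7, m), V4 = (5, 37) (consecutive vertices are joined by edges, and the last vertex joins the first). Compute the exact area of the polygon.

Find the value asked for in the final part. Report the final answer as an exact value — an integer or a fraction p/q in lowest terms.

1195/2

Stage 1: squarings mod 1919: 960^1=960, 960^2=480, 960^4=120, 960^8=967, 960^16=536, 960^32=1365, 960^64=1795, 960^128=24, 960^256=576, 960^512=1708, 960^1024=384, 960^2048=1612, 960^4096=218, 960^8192=1468, 960^16384=1906, 960^32768=169, 960^65536=1695, 960^131072=282, 960^262144=845, 960^524288=157; 960^848537 = 960^1 * 960^8 * 960^16 * 960^128 * 960^512 * 960^4096 * 960^8192 * 960^16384 * 960^32768 * 960^262144 * 960^524288 = 1807 (mod 1919); answer 1807
Stage 2: A1 = 1807; c = 3; total draws C(15,3) = 455; favorable C(3,3) = 1; P = 1/455; answer 1/455
Stage 3: A2 = 1/455; threaded value p + q = 456; m = -7; cross terms: (-24*-3 - -4*-12)=24, (-4*-7 - 7*-3)=49, (7*37 - 5*-7)=294, (5*-12 - -24*37)=828; twice the area = |1195| = 1195; area = 1195/2; answer 1195/2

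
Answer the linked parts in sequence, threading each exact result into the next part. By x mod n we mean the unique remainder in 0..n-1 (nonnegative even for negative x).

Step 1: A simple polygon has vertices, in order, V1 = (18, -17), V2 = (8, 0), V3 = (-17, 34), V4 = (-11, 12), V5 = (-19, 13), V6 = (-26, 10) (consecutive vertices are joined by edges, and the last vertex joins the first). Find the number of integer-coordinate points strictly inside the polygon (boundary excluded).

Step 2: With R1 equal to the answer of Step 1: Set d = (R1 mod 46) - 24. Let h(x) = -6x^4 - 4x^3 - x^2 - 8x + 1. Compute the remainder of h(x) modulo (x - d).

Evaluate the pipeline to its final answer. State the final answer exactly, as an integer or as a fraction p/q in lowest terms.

Step 1: cross terms: (18*0 - 8*-17)=136, (8*34 - -17*0)=272, (-17*12 - -11*34)=170, (-11*13 - -19*12)=85, (-19*10 - -26*13)=148, (-26*-17 - 18*10)=262; twice the area = |1073| = 1073; area = 1073/2; boundary points = 1 + 1 + 2 + 1 + 1 + 1 = 7; strictly interior points = area - boundary/2 + 1 = 534; answer 534
Step 2: R1 = 534; d = 4; remainder = value at the root: -6*(4)^4 - 4*(4)^3 - 1*(4)^2 - 8*(4)^1 + 1 = (-1536) + (-256) + (-16) + (-32) + (1) = -1839; answer -1839

-1839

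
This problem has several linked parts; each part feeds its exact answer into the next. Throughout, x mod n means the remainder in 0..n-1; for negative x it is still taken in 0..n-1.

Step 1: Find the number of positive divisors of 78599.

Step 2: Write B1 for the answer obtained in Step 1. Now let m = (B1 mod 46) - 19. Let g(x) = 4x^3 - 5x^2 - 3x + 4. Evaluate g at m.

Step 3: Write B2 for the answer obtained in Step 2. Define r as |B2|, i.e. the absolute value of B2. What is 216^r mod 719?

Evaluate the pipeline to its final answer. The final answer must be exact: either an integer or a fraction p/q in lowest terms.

506

Step 1: 78599 = 53 * 1483; number of divisors = (1+1) * (1+1) = 4; answer 4
Step 2: B1 = 4; m = -15; 4*(-15)^3 - 5*(-15)^2 - 3*(-15)^1 + 4 = (-13500) + (-1125) + (45) + (4) = -14576; answer -14576
Step 3: B2 = -14576; r = 14576; squarings mod 719: 216^1=216, 216^2=640, 216^4=489, 216^8=413, 216^16=166, 216^32=234, 216^64=112, 216^128=321, 216^256=224, 216^512=565, 216^1024=708, 216^2048=121, 216^4096=261, 216^8192=535; 216^14576 = 216^16 * 216^32 * 216^64 * 216^128 * 216^2048 * 216^4096 * 216^8192 = 506 (mod 719); answer 506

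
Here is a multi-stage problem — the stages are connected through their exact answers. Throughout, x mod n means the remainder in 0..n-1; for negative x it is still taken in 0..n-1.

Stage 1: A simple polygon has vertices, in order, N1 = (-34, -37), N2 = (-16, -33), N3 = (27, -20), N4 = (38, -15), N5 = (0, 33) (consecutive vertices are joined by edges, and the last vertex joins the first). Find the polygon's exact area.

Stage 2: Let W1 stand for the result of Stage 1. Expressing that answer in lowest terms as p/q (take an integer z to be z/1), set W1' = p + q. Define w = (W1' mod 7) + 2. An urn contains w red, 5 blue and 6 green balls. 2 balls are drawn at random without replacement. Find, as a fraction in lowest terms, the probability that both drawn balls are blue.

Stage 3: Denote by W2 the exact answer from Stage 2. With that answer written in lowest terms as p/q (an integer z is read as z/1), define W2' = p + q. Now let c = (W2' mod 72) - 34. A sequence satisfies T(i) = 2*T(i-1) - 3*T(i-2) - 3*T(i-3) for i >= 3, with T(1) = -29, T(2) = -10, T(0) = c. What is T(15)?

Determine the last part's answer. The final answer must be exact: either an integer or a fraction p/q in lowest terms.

-1484933

Stage 1: cross terms: (-34*-33 - -16*-37)=530, (-16*-20 - 27*-33)=1211, (27*-15 - 38*-20)=355, (38*33 - 0*-15)=1254, (0*-37 - -34*33)=1122; twice the area = |4472| = 4472; area = 2236; answer 2236
Stage 2: W1 = 2236; threaded value p + q = 2237; w = 6; total draws C(17,2) = 136; favorable C(5,2) = 10; P = 5/68; answer 5/68
Stage 3: W2 = 5/68; threaded value p + q = 73; c = -33; T(3) = 2*(-10) - 3*(-29) - 3*(-33) = 166; iterating: T(3)=166, T(4)=449, T(5)=430, T(6)=-985, T(7)=-4607, T(8)=-7549, T(9)=1678, T(10)=39824, T(11)=97261, T(12)=70016, T(13)=-271223, T(14)=-1044277, T(15)=-1484933; answer -1484933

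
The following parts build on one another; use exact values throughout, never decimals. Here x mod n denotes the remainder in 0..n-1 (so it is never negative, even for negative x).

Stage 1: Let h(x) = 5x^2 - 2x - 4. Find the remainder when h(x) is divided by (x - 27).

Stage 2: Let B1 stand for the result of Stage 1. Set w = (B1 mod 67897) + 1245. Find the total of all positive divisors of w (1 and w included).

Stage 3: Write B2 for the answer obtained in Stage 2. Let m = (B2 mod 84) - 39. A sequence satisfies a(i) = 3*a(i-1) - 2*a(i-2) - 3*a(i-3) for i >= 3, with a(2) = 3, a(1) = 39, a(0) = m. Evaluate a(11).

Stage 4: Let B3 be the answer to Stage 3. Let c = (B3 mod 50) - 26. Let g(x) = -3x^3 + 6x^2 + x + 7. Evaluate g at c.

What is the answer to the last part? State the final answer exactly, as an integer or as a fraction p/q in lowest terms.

22731

Stage 1: remainder = value at the root: 5*(27)^2 - 2*(27)^1 - 4 = (3645) + (-54) + (-4) = 3587; answer 3587
Stage 2: B1 = 3587; w = 4832; 4832 = 2^5 * 151; sigma = (1 + 2 + 4 + 8 + 16 + 32) * (1 + 151) = 63 * 152 = 9576; answer 9576
Stage 3: B2 = 9576; m = -39; a(3) = 3*(3) - 2*(39) - 3*(-39) = 48; iterating: a(3)=48, a(4)=21, a(5)=-42, a(6)=-312, a(7)=-915, a(8)=-1995, a(9)=-3219, a(10)=-2922, a(11)=3657; answer 3657
Stage 4: B3 = 3657; c = -19; -3*(-19)^3 + 6*(-19)^2 + 1*(-19)^1 + 7 = (20577) + (2166) + (-19) + (7) = 22731; answer 22731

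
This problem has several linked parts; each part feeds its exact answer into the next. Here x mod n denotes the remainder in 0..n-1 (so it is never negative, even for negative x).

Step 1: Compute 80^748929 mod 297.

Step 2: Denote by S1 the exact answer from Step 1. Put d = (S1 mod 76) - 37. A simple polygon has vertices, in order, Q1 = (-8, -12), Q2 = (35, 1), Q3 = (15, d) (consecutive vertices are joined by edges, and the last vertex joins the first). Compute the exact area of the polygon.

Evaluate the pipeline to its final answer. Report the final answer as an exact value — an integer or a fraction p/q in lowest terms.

Step 1: squarings mod 297: 80^1=80, 80^2=163, 80^4=136, 80^8=82, 80^16=190, 80^32=163, 80^64=136, 80^128=82, 80^256=190, 80^512=163, 80^1024=136, 80^2048=82, 80^4096=190, 80^8192=163, 80^16384=136, 80^32768=82, 80^65536=190, 80^131072=163, 80^262144=136, 80^524288=82; 80^748929 = 80^1 * 80^128 * 80^256 * 80^1024 * 80^2048 * 80^8192 * 80^16384 * 80^65536 * 80^131072 * 80^524288 = 26 (mod 297); answer 26
Step 2: S1 = 26; d = -11; cross terms: (-8*1 - 35*-12)=412, (35*-11 - 15*1)=-400, (15*-12 - -8*-11)=-268; twice the area = |-256| = 256; area = 128; answer 128

128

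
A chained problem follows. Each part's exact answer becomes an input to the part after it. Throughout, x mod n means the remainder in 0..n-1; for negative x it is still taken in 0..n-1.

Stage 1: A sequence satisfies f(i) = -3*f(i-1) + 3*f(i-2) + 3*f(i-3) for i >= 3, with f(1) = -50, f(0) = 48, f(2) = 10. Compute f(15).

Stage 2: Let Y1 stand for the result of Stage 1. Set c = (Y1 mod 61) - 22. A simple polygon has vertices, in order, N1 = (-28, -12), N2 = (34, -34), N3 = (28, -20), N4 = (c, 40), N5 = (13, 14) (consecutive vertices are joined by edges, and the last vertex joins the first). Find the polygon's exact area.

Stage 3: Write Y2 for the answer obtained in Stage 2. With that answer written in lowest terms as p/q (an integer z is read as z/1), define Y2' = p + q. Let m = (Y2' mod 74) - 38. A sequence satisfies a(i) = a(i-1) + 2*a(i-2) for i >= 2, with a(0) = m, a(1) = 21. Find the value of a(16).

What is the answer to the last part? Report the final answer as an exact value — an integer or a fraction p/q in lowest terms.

1201509

Stage 1: f(3) = -3*(10) + 3*(-50) + 3*(48) = -36; iterating: f(3)=-36, f(4)=-12, f(5)=-42, f(6)=-18, f(7)=-108, f(8)=144, f(9)=-810, f(10)=2538, f(11)=-9612, f(12)=34020, f(13)=-123282, f(14)=443070, f(15)=-1596996; answer -1596996
Stage 2: Y1 = -1596996; c = 23; cross terms: (-28*-34 - 34*-12)=1360, (34*-20 - 28*-34)=272, (28*40 - 23*-20)=1580, (23*14 - 13*40)=-198, (13*-12 - -28*14)=236; twice the area = |3250| = 3250; area = 1625; answer 1625
Stage 3: Y2 = 1625; threaded value p + q = 1626; m = 34; a(2) = 1*(21) + 2*(34) = 89; iterating: a(2)=89, a(3)=131, a(4)=309, a(5)=571, a(6)=1189, a(7)=2331, a(8)=4709, a(9)=9371, a(10)=18789, a(11)=37531, a(12)=75109, a(13)=150171, a(14)=300389, a(15)=600731, a(16)=1201509; answer 1201509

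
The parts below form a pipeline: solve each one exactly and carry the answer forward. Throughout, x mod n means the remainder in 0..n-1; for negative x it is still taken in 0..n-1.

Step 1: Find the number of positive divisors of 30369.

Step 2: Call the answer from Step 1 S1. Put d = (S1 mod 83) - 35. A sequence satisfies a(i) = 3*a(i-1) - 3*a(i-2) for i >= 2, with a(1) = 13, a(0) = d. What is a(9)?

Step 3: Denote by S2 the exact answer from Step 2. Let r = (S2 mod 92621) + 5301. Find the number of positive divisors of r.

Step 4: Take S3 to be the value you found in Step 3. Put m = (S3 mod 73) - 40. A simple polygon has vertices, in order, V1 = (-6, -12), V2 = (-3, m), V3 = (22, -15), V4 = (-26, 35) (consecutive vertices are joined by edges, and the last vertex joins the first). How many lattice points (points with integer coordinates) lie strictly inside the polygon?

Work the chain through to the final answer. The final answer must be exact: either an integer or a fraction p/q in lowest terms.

957

Step 1: 30369 = 3 * 53 * 191; number of divisors = (1+1) * (1+1) * (1+1) = 8; answer 8
Step 2: S1 = 8; d = -27; a(2) = 3*(13) - 3*(-27) = 120; iterating: a(2)=120, a(3)=321, a(4)=603, a(5)=846, a(6)=729, a(7)=-351, a(8)=-3240, a(9)=-8667; answer -8667
Step 3: S2 = -8667; r = 89255; 89255 = 5 * 17851; number of divisors = (1+1) * (1+1) = 4; answer 4
Step 4: S3 = 4; m = -36; cross terms: (-6*-36 - -3*-12)=180, (-3*-15 - 22*-36)=837, (22*35 - -26*-15)=380, (-26*-12 - -6*35)=522; twice the area = |1919| = 1919; area = 1919/2; boundary points = 3 + 1 + 2 + 1 = 7; strictly interior points = area - boundary/2 + 1 = 957; answer 957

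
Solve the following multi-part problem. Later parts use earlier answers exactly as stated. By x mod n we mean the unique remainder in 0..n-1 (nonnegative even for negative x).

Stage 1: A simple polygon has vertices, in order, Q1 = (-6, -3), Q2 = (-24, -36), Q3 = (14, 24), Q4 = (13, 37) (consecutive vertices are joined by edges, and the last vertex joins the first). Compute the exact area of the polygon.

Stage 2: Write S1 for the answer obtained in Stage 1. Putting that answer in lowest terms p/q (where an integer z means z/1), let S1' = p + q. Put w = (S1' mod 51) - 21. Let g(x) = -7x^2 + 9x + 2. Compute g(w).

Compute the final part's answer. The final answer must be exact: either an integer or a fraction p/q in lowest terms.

-2174

Stage 1: cross terms: (-6*-36 - -24*-3)=144, (-24*24 - 14*-36)=-72, (14*37 - 13*24)=206, (13*-3 - -6*37)=183; twice the area = |461| = 461; area = 461/2; answer 461/2
Stage 2: S1 = 461/2; threaded value p + q = 463; w = -17; -7*(-17)^2 + 9*(-17)^1 + 2 = (-2023) + (-153) + (2) = -2174; answer -2174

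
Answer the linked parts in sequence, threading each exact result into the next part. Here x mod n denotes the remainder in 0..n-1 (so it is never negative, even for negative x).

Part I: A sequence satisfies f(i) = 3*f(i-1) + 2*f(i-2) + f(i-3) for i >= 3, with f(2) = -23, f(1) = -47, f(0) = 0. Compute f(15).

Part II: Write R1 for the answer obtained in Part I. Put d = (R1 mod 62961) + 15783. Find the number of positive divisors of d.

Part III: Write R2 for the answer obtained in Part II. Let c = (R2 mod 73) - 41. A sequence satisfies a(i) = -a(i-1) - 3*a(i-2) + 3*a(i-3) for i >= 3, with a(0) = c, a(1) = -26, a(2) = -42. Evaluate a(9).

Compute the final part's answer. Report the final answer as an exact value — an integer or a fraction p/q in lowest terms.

2310

Part I: f(3) = 3*(-23) + 2*(-47) + 1*(0) = -163; iterating: f(3)=-163, f(4)=-582, f(5)=-2095, f(6)=-7612, f(7)=-27608, f(8)=-100143, f(9)=-363257, f(10)=-1317665, f(11)=-4779652, f(12)=-17337543, f(13)=-62889598, f(14)=-228123532, f(15)=-827487335; answer -827487335
Part II: R1 = -827487335; d = 24871; 24871 = 7 * 11 * 17 * 19; number of divisors = (1+1) * (1+1) * (1+1) * (1+1) = 16; answer 16
Part III: R2 = 16; c = -25; a(3) = -1*(-42) - 3*(-26) + 3*(-25) = 45; iterating: a(3)=45, a(4)=3, a(5)=-264, a(6)=390, a(7)=411, a(8)=-2373, a(9)=2310; answer 2310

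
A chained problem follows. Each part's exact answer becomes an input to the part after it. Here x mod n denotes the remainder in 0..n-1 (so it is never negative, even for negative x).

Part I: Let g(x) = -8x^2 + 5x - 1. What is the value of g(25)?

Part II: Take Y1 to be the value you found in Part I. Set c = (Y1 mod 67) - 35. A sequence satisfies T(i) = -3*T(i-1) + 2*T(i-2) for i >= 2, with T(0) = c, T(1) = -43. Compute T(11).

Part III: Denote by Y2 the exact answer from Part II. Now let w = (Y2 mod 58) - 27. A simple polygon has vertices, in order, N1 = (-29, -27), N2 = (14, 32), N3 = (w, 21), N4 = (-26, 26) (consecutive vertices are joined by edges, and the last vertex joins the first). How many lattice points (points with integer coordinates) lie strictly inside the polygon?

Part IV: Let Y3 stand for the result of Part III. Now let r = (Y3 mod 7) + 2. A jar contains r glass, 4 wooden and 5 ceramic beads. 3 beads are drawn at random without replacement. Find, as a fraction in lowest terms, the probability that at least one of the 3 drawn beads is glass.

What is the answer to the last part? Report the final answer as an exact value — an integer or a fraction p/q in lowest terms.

Part I: -8*(25)^2 + 5*(25)^1 - 1 = (-5000) + (125) + (-1) = -4876; answer -4876
Part II: Y1 = -4876; c = -20; T(2) = -3*(-43) + 2*(-20) = 89; iterating: T(2)=89, T(3)=-353, T(4)=1237, T(5)=-4417, T(6)=15725, T(7)=-56009, T(8)=199477, T(9)=-710449, T(10)=2530301, T(11)=-9011801; answer -9011801
Part III: Y2 = -9011801; w = -20; cross terms: (-29*32 - 14*-27)=-550, (14*21 - -20*32)=934, (-20*26 - -26*21)=26, (-26*-27 - -29*26)=1456; twice the area = |1866| = 1866; area = 933; boundary points = 1 + 1 + 1 + 1 = 4; strictly interior points = area - boundary/2 + 1 = 932; answer 932
Part IV: Y3 = 932; r = 3; total draws C(12,3) = 220; complement C(9,3) = 84; favorable 220 - 84 = 136; P = 34/55; answer 34/55

34/55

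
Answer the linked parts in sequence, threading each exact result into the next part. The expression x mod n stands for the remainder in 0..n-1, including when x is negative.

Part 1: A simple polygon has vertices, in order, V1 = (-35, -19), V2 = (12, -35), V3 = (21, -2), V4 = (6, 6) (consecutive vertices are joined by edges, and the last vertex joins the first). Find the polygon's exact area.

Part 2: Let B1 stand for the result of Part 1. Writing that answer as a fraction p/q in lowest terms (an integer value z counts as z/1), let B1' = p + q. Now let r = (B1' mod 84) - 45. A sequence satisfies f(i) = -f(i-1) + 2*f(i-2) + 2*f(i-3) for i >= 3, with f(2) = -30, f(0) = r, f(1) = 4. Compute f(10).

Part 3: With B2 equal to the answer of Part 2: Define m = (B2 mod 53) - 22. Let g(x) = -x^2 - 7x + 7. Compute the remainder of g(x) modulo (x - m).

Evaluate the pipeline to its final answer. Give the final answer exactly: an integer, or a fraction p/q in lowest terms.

19

Part 1: cross terms: (-35*-35 - 12*-19)=1453, (12*-2 - 21*-35)=711, (21*6 - 6*-2)=138, (6*-19 - -35*6)=96; twice the area = |2398| = 2398; area = 1199; answer 1199
Part 2: B1 = 1199; threaded value p + q = 1200; r = -21; f(3) = -1*(-30) + 2*(4) + 2*(-21) = -4; iterating: f(3)=-4, f(4)=-48, f(5)=-20, f(6)=-84, f(7)=-52, f(8)=-156, f(9)=-116, f(10)=-300; answer -300
Part 3: B2 = -300; m = -4; remainder = value at the root: -1*(-4)^2 - 7*(-4)^1 + 7 = (-16) + (28) + (7) = 19; answer 19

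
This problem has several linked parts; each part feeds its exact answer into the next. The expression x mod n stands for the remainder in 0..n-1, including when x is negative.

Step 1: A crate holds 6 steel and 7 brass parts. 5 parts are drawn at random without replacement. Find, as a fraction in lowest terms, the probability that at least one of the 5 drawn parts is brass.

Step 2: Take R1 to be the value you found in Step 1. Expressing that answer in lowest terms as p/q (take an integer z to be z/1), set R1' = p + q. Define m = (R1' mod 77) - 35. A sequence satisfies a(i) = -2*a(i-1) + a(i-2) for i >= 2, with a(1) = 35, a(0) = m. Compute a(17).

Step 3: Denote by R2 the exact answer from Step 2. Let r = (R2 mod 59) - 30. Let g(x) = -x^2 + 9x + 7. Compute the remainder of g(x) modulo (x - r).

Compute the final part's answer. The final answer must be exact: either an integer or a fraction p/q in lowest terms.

Step 1: total draws C(13,5) = 1287; complement C(6,5) = 6; favorable 1287 - 6 = 1281; P = 427/429; answer 427/429
Step 2: R1 = 427/429; threaded value p + q = 856; m = -26; a(2) = -2*(35) + 1*(-26) = -96; iterating: a(2)=-96, a(3)=227, a(4)=-550, a(5)=1327, a(6)=-3204, a(7)=7735, a(8)=-18674, a(9)=45083, a(10)=-108840, a(11)=262763, a(12)=-634366, a(13)=1531495, a(14)=-3697356, a(15)=8926207, a(16)=-21549770, a(17)=52025747; answer 52025747
Step 3: R2 = 52025747; r = -11; remainder = value at the root: -1*(-11)^2 + 9*(-11)^1 + 7 = (-121) + (-99) + (7) = -213; answer -213

-213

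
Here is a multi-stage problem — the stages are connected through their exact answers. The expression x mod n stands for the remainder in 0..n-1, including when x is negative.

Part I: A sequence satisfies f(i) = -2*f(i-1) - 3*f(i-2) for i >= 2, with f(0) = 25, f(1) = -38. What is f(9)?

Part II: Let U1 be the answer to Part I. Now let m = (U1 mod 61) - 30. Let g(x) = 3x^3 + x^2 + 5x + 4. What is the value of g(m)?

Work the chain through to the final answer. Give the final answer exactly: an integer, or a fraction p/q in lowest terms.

Part I: f(2) = -2*(-38) - 3*(25) = 1; iterating: f(2)=1, f(3)=112, f(4)=-227, f(5)=118, f(6)=445, f(7)=-1244, f(8)=1153, f(9)=1426; answer 1426
Part II: U1 = 1426; m = -7; 3*(-7)^3 + 1*(-7)^2 + 5*(-7)^1 + 4 = (-1029) + (49) + (-35) + (4) = -1011; answer -1011

-1011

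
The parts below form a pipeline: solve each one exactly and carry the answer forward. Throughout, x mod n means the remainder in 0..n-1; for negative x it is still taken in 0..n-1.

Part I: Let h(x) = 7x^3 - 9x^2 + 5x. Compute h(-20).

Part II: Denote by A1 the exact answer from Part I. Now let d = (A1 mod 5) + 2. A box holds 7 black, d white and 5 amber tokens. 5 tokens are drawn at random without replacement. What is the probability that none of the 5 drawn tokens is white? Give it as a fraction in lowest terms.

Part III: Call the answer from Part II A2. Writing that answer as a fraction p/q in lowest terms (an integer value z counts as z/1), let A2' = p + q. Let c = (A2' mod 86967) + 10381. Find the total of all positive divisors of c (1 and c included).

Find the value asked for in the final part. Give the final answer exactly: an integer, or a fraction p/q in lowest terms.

Part I: 7*(-20)^3 - 9*(-20)^2 + 5*(-20)^1 = (-56000) + (-3600) + (-100) = -59700; answer -59700
Part II: A1 = -59700; d = 2; total draws C(14,5) = 2002; favorable C(12,5) = 792; P = 36/91; answer 36/91
Part III: A2 = 36/91; threaded value p + q = 127; c = 10508; 10508 = 2^2 * 37 * 71; sigma = (1 + 2 + 4) * (1 + 37) * (1 + 71) = 7 * 38 * 72 = 19152; answer 19152

19152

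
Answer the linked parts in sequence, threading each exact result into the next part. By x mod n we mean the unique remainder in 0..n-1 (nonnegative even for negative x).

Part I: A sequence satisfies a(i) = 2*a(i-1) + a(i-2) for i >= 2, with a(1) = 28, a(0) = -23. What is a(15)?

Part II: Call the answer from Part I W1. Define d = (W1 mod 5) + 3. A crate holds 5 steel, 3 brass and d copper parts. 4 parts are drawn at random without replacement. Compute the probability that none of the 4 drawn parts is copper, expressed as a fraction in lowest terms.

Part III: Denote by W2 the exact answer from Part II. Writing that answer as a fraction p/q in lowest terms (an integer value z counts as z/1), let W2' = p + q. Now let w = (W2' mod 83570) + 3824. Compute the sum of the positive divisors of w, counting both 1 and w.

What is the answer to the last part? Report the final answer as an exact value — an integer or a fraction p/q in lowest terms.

4644

Part I: a(2) = 2*(28) + 1*(-23) = 33; iterating: a(2)=33, a(3)=94, a(4)=221, a(5)=536, a(6)=1293, a(7)=3122, a(8)=7537, a(9)=18196, a(10)=43929, a(11)=106054, a(12)=256037, a(13)=618128, a(14)=1492293, a(15)=3602714; answer 3602714
Part II: W1 = 3602714; d = 7; total draws C(15,4) = 1365; favorable C(8,4) = 70; P = 2/39; answer 2/39
Part III: W2 = 2/39; threaded value p + q = 41; w = 3865; 3865 = 5 * 773; sigma = (1 + 5) * (1 + 773) = 6 * 774 = 4644; answer 4644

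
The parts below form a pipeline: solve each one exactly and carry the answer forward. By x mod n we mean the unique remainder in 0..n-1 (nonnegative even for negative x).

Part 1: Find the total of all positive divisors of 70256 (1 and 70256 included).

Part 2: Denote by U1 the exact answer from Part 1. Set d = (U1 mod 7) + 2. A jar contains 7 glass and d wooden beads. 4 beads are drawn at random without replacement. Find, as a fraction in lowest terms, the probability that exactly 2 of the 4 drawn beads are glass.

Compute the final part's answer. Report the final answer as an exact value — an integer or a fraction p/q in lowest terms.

21/55

Part 1: 70256 = 2^4 * 4391; sigma = (1 + 2 + 4 + 8 + 16) * (1 + 4391) = 31 * 4392 = 136152; answer 136152
Part 2: U1 = 136152; d = 4; total draws C(11,4) = 330; favorable C(7,2)*C(4,2) = 126; P = 21/55; answer 21/55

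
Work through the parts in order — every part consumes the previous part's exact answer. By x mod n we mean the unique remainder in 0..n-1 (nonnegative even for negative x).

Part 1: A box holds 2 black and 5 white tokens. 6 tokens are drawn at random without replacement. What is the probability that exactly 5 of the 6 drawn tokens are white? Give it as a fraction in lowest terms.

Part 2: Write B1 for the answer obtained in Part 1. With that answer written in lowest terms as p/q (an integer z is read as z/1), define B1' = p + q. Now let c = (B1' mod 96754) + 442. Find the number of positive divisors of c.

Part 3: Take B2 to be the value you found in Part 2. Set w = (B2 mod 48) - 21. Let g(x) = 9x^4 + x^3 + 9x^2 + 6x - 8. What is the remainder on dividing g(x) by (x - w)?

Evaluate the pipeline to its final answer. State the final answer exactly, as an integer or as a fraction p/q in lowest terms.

Part 1: total draws C(7,6) = 7; favorable C(5,5)*C(2,1) = 2; P = 2/7; answer 2/7
Part 2: B1 = 2/7; threaded value p + q = 9; c = 451; 451 = 11 * 41; number of divisors = (1+1) * (1+1) = 4; answer 4
Part 3: B2 = 4; w = -17; remainder = value at the root: 9*(-17)^4 + 1*(-17)^3 + 9*(-17)^2 + 6*(-17)^1 - 8 = (751689) + (-4913) + (2601) + (-102) + (-8) = 749267; answer 749267

749267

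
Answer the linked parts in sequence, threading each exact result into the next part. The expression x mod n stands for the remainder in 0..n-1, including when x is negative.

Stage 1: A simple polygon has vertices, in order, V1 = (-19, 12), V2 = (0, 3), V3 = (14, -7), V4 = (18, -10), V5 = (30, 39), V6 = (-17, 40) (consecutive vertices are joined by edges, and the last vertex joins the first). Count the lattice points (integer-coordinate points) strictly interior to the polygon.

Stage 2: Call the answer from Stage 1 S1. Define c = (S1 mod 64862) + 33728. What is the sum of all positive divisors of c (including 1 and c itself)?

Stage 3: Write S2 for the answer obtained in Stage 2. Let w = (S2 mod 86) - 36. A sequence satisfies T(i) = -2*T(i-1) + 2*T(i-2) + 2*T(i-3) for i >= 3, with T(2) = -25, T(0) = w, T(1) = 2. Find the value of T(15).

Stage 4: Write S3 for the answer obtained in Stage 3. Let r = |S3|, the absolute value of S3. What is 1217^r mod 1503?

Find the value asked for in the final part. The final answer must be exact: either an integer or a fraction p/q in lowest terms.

61

Stage 1: cross terms: (-19*3 - 0*12)=-57, (0*-7 - 14*3)=-42, (14*-10 - 18*-7)=-14, (18*39 - 30*-10)=1002, (30*40 - -17*39)=1863, (-17*12 - -19*40)=556; twice the area = |3308| = 3308; area = 1654; boundary points = 1 + 2 + 1 + 1 + 1 + 2 = 8; strictly interior points = area - boundary/2 + 1 = 1651; answer 1651
Stage 2: S1 = 1651; c = 35379; 35379 = 3^2 * 3931; sigma = (1 + 3 + 9) * (1 + 3931) = 13 * 3932 = 51116; answer 51116
Stage 3: S2 = 51116; w = -4; T(3) = -2*(-25) + 2*(2) + 2*(-4) = 46; iterating: T(3)=46, T(4)=-138, T(5)=318, T(6)=-820, T(7)=2000, T(8)=-5004, T(9)=12368, T(10)=-30744, T(11)=76216, T(12)=-189184, T(13)=469312, T(14)=-1164560, T(15)=2889376; answer 2889376
Stage 4: S3 = 2889376; r = 2889376; squarings mod 1503: 1217^1=1217, 1217^2=634, 1217^4=655, 1217^8=670, 1217^16=1006, 1217^32=517, 1217^64=1258, 1217^128=1408, 1217^256=7, 1217^512=49, 1217^1024=898, 1217^2048=796, 1217^4096=853, 1217^8192=157, 1217^16384=601, 1217^32768=481, 1217^65536=1402, 1217^131072=1183, 1217^262144=196, 1217^524288=841, 1217^1048576=871, 1217^2097152=1129; 1217^2889376 = 1217^32 * 1217^128 * 1217^512 * 1217^1024 * 1217^4096 * 1217^262144 * 1217^524288 * 1217^2097152 = 61 (mod 1503); answer 61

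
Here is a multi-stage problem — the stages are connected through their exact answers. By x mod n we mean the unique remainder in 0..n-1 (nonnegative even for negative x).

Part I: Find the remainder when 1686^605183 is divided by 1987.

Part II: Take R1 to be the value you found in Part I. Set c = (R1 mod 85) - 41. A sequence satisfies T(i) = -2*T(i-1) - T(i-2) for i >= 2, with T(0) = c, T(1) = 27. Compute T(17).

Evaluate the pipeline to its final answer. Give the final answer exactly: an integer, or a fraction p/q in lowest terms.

Part I: squarings mod 1987: 1686^1=1686, 1686^2=1186, 1686^4=1787, 1686^8=260, 1686^16=42, 1686^32=1764, 1686^64=54, 1686^128=929, 1686^256=683, 1686^512=1531, 1686^1024=1288, 1686^2048=1786, 1686^4096=661, 1686^8192=1768, 1686^16384=273, 1686^32768=1010, 1686^65536=769, 1686^131072=1222, 1686^262144=1047, 1686^524288=1372; 1686^605183 = 1686^1 * 1686^2 * 1686^4 * 1686^8 * 1686^16 * 1686^32 * 1686^64 * 1686^128 * 1686^256 * 1686^512 * 1686^2048 * 1686^4096 * 1686^8192 * 1686^65536 * 1686^524288 = 1675 (mod 1987); answer 1675
Part II: R1 = 1675; c = 19; T(2) = -2*(27) - 1*(19) = -73; iterating: T(2)=-73, T(3)=119, T(4)=-165, T(5)=211, T(6)=-257, T(7)=303, T(8)=-349, T(9)=395, T(10)=-441, T(11)=487, T(12)=-533, T(13)=579, T(14)=-625, T(15)=671, T(16)=-717, T(17)=763; answer 763

763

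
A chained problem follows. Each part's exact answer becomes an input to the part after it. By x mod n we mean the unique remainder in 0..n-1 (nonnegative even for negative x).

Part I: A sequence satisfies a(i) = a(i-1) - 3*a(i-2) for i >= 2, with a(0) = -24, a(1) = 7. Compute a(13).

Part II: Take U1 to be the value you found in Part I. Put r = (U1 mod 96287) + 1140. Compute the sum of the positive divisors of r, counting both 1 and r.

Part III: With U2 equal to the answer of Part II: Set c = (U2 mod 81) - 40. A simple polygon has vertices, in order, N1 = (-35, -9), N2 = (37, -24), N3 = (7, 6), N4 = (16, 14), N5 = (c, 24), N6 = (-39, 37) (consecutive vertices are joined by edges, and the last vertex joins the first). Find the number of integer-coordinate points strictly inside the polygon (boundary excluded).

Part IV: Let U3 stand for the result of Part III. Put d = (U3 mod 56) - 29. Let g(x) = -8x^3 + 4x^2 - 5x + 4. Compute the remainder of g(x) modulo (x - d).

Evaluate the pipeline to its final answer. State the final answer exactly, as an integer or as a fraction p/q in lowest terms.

-108404

Part I: a(2) = 1*(7) - 3*(-24) = 79; iterating: a(2)=79, a(3)=58, a(4)=-179, a(5)=-353, a(6)=184, a(7)=1243, a(8)=691, a(9)=-3038, a(10)=-5111, a(11)=4003, a(12)=19336, a(13)=7327; answer 7327
Part II: U1 = 7327; r = 8467; 8467 is prime, so its only divisors are 1 and 8467; sigma = 1 + 8467 = 8468; answer 8468
Part III: U2 = 8468; c = 4; cross terms: (-35*-24 - 37*-9)=1173, (37*6 - 7*-24)=390, (7*14 - 16*6)=2, (16*24 - 4*14)=328, (4*37 - -39*24)=1084, (-39*-9 - -35*37)=1646; twice the area = |4623| = 4623; area = 4623/2; boundary points = 3 + 30 + 1 + 2 + 1 + 2 = 39; strictly interior points = area - boundary/2 + 1 = 2293; answer 2293
Part IV: U3 = 2293; d = 24; remainder = value at the root: -8*(24)^3 + 4*(24)^2 - 5*(24)^1 + 4 = (-110592) + (2304) + (-120) + (4) = -108404; answer -108404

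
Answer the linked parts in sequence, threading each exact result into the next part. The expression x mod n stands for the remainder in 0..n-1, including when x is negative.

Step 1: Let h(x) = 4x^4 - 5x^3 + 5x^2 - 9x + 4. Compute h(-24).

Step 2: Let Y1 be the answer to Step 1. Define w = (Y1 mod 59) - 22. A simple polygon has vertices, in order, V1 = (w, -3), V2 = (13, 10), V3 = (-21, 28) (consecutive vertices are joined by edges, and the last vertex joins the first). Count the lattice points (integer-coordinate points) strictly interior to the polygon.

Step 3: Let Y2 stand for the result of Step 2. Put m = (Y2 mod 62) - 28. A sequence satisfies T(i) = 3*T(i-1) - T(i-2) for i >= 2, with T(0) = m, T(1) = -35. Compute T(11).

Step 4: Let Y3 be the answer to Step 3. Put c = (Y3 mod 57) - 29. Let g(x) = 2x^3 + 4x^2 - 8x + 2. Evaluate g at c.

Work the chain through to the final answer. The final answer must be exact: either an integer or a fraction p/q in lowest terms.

Step 1: 4*(-24)^4 - 5*(-24)^3 + 5*(-24)^2 - 9*(-24)^1 + 4 = (1327104) + (69120) + (2880) + (216) + (4) = 1399324; answer 1399324
Step 2: Y1 = 1399324; w = -1; cross terms: (-1*10 - 13*-3)=29, (13*28 - -21*10)=574, (-21*-3 - -1*28)=91; twice the area = |694| = 694; area = 347; boundary points = 1 + 2 + 1 = 4; strictly interior points = area - boundary/2 + 1 = 346; answer 346
Step 3: Y2 = 346; m = 8; T(2) = 3*(-35) - 1*(8) = -113; iterating: T(2)=-113, T(3)=-304, T(4)=-799, T(5)=-2093, T(6)=-5480, T(7)=-14347, T(8)=-37561, T(9)=-98336, T(10)=-257447, T(11)=-674005; answer -674005
Step 4: Y3 = -674005; c = -9; 2*(-9)^3 + 4*(-9)^2 - 8*(-9)^1 + 2 = (-1458) + (324) + (72) + (2) = -1060; answer -1060

-1060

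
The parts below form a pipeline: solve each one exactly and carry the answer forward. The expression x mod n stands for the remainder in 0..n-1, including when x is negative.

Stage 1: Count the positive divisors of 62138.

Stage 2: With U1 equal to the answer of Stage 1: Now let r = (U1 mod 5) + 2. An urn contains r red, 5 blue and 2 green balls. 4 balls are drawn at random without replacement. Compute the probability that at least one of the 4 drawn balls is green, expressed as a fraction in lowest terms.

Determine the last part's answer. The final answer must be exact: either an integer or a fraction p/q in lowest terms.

Stage 1: 62138 = 2 * 31069; number of divisors = (1+1) * (1+1) = 4; answer 4
Stage 2: U1 = 4; r = 6; total draws C(13,4) = 715; complement C(11,4) = 330; favorable 715 - 330 = 385; P = 7/13; answer 7/13

7/13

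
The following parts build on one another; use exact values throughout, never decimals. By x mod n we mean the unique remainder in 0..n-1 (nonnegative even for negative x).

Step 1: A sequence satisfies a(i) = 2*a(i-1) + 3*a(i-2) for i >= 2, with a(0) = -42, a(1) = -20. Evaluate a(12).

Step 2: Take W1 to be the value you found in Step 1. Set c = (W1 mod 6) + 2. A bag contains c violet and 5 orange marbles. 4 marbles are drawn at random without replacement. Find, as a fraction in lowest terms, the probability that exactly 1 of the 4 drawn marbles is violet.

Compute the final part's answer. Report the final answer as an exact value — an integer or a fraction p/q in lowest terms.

20/63

Step 1: a(2) = 2*(-20) + 3*(-42) = -166; iterating: a(2)=-166, a(3)=-392, a(4)=-1282, a(5)=-3740, a(6)=-11326, a(7)=-33872, a(8)=-101722, a(9)=-305060, a(10)=-915286, a(11)=-2745752, a(12)=-8237362; answer -8237362
Step 2: W1 = -8237362; c = 4; total draws C(9,4) = 126; favorable C(4,1)*C(5,3) = 40; P = 20/63; answer 20/63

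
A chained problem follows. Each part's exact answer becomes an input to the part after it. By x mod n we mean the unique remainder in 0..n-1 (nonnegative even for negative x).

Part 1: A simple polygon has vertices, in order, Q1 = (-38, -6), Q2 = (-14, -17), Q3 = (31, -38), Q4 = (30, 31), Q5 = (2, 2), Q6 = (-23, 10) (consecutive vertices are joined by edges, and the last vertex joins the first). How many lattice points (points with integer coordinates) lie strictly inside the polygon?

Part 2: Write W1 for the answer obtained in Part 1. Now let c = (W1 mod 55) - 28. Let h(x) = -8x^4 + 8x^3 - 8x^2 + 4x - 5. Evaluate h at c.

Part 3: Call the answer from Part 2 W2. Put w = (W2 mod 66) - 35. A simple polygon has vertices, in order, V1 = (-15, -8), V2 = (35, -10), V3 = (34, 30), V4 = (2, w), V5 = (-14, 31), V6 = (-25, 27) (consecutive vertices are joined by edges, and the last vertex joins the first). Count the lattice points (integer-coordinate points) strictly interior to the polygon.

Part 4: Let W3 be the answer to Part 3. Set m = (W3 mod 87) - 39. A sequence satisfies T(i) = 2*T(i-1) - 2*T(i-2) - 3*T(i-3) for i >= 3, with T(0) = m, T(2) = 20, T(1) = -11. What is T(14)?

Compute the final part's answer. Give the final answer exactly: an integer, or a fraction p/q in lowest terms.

63412

Part 1: cross terms: (-38*-17 - -14*-6)=562, (-14*-38 - 31*-17)=1059, (31*31 - 30*-38)=2101, (30*2 - 2*31)=-2, (2*10 - -23*2)=66, (-23*-6 - -38*10)=518; twice the area = |4304| = 4304; area = 2152; boundary points = 1 + 3 + 1 + 1 + 1 + 1 = 8; strictly interior points = area - boundary/2 + 1 = 2149; answer 2149
Part 2: W1 = 2149; c = -24; -8*(-24)^4 + 8*(-24)^3 - 8*(-24)^2 + 4*(-24)^1 - 5 = (-2654208) + (-110592) + (-4608) + (-96) + (-5) = -2769509; answer -2769509
Part 3: W2 = -2769509; w = 14; cross terms: (-15*-10 - 35*-8)=430, (35*30 - 34*-10)=1390, (34*14 - 2*30)=416, (2*31 - -14*14)=258, (-14*27 - -25*31)=397, (-25*-8 - -15*27)=605; twice the area = |3496| = 3496; area = 1748; boundary points = 2 + 1 + 16 + 1 + 1 + 5 = 26; strictly interior points = area - boundary/2 + 1 = 1736; answer 1736
Part 4: W3 = 1736; m = 44; T(3) = 2*(20) - 2*(-11) - 3*(44) = -70; iterating: T(3)=-70, T(4)=-147, T(5)=-214, T(6)=76, T(7)=1021, T(8)=2532, T(9)=2794, T(10)=-2539, T(11)=-18262, T(12)=-39828, T(13)=-35515, T(14)=63412; answer 63412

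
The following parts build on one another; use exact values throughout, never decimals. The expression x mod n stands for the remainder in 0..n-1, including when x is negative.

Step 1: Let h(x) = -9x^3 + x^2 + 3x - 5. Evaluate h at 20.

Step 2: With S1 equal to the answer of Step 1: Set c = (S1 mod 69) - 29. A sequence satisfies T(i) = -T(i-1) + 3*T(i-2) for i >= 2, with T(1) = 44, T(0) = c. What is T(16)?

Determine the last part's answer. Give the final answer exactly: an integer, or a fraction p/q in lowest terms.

Step 1: -9*(20)^3 + 1*(20)^2 + 3*(20)^1 - 5 = (-72000) + (400) + (60) + (-5) = -71545; answer -71545
Step 2: S1 = -71545; c = -21; T(2) = -1*(44) + 3*(-21) = -107; iterating: T(2)=-107, T(3)=239, T(4)=-560, T(5)=1277, T(6)=-2957, T(7)=6788, T(8)=-15659, T(9)=36023, T(10)=-83000, T(11)=191069, T(12)=-440069, T(13)=1013276, T(14)=-2333483, T(15)=5373311, T(16)=-12373760; answer -12373760

-12373760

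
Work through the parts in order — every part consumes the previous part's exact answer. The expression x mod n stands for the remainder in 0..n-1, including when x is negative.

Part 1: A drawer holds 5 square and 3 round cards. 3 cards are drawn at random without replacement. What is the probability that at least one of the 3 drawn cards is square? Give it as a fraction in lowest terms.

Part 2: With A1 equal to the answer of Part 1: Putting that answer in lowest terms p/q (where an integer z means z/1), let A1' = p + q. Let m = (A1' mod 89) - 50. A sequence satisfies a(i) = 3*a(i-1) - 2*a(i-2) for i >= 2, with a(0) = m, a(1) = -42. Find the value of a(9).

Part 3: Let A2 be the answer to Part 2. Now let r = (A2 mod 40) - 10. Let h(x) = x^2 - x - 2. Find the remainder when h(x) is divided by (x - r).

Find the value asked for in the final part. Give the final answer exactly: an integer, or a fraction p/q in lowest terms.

54

Part 1: total draws C(8,3) = 56; complement C(3,3) = 1; favorable 56 - 1 = 55; P = 55/56; answer 55/56
Part 2: A1 = 55/56; threaded value p + q = 111; m = -28; a(2) = 3*(-42) - 2*(-28) = -70; iterating: a(2)=-70, a(3)=-126, a(4)=-238, a(5)=-462, a(6)=-910, a(7)=-1806, a(8)=-3598, a(9)=-7182; answer -7182
Part 3: A2 = -7182; r = 8; remainder = value at the root: 1*(8)^2 - 1*(8)^1 - 2 = (64) + (-8) + (-2) = 54; answer 54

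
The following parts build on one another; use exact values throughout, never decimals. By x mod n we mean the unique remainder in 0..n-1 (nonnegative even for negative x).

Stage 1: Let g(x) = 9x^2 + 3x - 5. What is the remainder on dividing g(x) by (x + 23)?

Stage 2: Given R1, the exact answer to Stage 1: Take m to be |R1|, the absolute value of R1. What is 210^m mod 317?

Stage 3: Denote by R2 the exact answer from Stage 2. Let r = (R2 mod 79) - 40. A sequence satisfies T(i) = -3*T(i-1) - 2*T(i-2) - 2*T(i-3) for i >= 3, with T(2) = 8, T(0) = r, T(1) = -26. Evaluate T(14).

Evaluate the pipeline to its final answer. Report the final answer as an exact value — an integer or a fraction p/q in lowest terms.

-593858

Stage 1: remainder = value at the root: 9*(-23)^2 + 3*(-23)^1 - 5 = (4761) + (-69) + (-5) = 4687; answer 4687
Stage 2: R1 = 4687; m = 4687; squarings mod 317: 210^1=210, 210^2=37, 210^4=101, 210^8=57, 210^16=79, 210^32=218, 210^64=291, 210^128=42, 210^256=179, 210^512=24, 210^1024=259, 210^2048=194, 210^4096=230; 210^4687 = 210^1 * 210^2 * 210^4 * 210^8 * 210^64 * 210^512 * 210^4096 = 35 (mod 317); answer 35
Stage 3: R2 = 35; r = -5; T(3) = -3*(8) - 2*(-26) - 2*(-5) = 38; iterating: T(3)=38, T(4)=-78, T(5)=142, T(6)=-346, T(7)=910, T(8)=-2322, T(9)=5838, T(10)=-14690, T(11)=37038, T(12)=-93410, T(13)=235534, T(14)=-593858; answer -593858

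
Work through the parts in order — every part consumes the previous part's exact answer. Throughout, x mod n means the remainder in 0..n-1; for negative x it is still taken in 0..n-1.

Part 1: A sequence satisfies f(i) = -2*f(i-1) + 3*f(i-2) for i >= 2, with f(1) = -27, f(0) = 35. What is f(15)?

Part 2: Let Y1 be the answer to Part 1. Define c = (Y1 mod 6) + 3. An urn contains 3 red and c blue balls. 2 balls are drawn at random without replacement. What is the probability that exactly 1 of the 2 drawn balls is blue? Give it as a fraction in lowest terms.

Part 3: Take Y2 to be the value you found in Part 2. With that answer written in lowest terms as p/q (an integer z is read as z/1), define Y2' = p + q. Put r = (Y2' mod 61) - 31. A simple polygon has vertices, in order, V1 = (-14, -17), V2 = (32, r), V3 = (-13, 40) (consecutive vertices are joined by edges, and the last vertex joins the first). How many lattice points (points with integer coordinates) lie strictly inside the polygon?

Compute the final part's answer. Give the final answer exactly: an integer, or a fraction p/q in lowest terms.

1316

Part 1: f(2) = -2*(-27) + 3*(35) = 159; iterating: f(2)=159, f(3)=-399, f(4)=1275, f(5)=-3747, f(6)=11319, f(7)=-33879, f(8)=101715, f(9)=-305067, f(10)=915279, f(11)=-2745759, f(12)=8237355, f(13)=-24711987, f(14)=74136039, f(15)=-222408039; answer -222408039
Part 2: Y1 = -222408039; c = 6; total draws C(9,2) = 36; favorable C(6,1)*C(3,1) = 18; P = 1/2; answer 1/2
Part 3: Y2 = 1/2; threaded value p + q = 3; r = -28; cross terms: (-14*-28 - 32*-17)=936, (32*40 - -13*-28)=916, (-13*-17 - -14*40)=781; twice the area = |2633| = 2633; area = 2633/2; boundary points = 1 + 1 + 1 = 3; strictly interior points = area - boundary/2 + 1 = 1316; answer 1316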